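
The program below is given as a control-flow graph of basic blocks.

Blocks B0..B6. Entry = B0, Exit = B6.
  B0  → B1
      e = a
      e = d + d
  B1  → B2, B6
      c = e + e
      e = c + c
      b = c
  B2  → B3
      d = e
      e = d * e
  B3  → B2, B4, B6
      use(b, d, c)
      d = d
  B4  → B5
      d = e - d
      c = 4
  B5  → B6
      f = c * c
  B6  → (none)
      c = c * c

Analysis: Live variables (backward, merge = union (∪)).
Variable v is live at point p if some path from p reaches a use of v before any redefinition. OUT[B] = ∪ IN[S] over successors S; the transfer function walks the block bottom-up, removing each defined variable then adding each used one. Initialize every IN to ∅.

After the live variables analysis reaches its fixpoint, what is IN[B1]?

Fixpoint table:
  B0: | IN={a, d} | OUT={e}
  B1: | IN={e} | OUT={b, c, e}
  B2: | IN={b, c, e} | OUT={b, c, d, e}
  B3: | IN={b, c, d, e} | OUT={b, c, d, e}
  B4: | IN={d, e} | OUT={c}
  B5: | IN={c} | OUT={c}
  B6: | IN={c} | OUT={}

Merge at B1: OUT[B1] = IN[B2] ⊔ IN[B6] = {b, c, e}
Applying B1's transfer function to that OUT value gives IN[B1] (row B1 above).

Answer: {e}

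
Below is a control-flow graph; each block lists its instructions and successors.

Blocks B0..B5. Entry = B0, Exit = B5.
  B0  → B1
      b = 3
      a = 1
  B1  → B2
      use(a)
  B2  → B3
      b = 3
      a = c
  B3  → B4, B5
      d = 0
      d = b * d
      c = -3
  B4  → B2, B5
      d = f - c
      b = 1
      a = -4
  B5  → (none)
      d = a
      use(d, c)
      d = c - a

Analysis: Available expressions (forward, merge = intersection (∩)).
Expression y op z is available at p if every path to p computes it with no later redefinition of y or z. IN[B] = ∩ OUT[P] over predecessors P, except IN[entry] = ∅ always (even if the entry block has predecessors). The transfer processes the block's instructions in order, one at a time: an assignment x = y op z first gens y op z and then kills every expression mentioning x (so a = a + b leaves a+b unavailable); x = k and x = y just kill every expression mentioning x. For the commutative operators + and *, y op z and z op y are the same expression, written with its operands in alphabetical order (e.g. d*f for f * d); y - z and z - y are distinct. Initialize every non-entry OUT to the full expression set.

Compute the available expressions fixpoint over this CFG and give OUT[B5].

Answer: {c-a}

Trace:
Fixpoint table:
  B0:   IN={}   OUT={}
  B1:   IN={}   OUT={}
  B2:   IN={}   OUT={}
  B3:   IN={}   OUT={}
  B4:   IN={}   OUT={f-c}
  B5:   IN={}   OUT={c-a}

Merge at B5: IN[B5] = OUT[B3] ∩ OUT[B4] = {}
Applying B5's transfer function to that IN value gives OUT[B5] (row B5 above).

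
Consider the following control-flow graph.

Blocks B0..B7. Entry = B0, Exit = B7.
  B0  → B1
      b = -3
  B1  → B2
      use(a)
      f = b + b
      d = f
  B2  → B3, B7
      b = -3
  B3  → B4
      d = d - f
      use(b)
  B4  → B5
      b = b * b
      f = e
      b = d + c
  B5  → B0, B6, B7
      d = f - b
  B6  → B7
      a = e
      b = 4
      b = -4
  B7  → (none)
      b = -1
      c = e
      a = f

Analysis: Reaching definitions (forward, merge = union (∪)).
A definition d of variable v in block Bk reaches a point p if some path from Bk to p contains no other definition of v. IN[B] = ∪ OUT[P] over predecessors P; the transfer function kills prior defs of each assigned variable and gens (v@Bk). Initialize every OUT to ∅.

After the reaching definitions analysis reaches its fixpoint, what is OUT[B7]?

Answer: {a@B7, b@B7, c@B7, d@B1, d@B5, f@B1, f@B4}

Trace:
Per-block solution:
  B0: | IN={b@B4, d@B5, f@B4} | OUT={b@B0, d@B5, f@B4}
  B1: | IN={b@B0, d@B5, f@B4} | OUT={b@B0, d@B1, f@B1}
  B2: | IN={b@B0, d@B1, f@B1} | OUT={b@B2, d@B1, f@B1}
  B3: | IN={b@B2, d@B1, f@B1} | OUT={b@B2, d@B3, f@B1}
  B4: | IN={b@B2, d@B3, f@B1} | OUT={b@B4, d@B3, f@B4}
  B5: | IN={b@B4, d@B3, f@B4} | OUT={b@B4, d@B5, f@B4}
  B6: | IN={b@B4, d@B5, f@B4} | OUT={a@B6, b@B6, d@B5, f@B4}
  B7: | IN={a@B6, b@B2, b@B4, b@B6, d@B1, d@B5, f@B1, f@B4} | OUT={a@B7, b@B7, c@B7, d@B1, d@B5, f@B1, f@B4}

Merge at B7: IN[B7] = OUT[B2] ⊔ OUT[B5] ⊔ OUT[B6] = {a@B6, b@B2, b@B4, b@B6, d@B1, d@B5, f@B1, f@B4}
Applying B7's transfer function to that IN value gives OUT[B7] (row B7 above).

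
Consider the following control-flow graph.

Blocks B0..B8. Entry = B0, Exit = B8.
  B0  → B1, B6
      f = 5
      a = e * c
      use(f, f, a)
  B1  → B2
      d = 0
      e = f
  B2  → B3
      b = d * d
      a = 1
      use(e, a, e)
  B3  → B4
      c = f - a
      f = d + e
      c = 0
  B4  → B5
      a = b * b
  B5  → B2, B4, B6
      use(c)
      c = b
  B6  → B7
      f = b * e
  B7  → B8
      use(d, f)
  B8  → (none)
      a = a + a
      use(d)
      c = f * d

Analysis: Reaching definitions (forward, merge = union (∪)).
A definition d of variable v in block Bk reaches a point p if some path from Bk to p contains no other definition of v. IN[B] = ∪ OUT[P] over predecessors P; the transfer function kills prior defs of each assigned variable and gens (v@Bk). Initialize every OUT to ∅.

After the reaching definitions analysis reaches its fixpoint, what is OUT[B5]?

Converged values:
  B0:   IN={}   OUT={a@B0, f@B0}
  B1:   IN={a@B0, f@B0}   OUT={a@B0, d@B1, e@B1, f@B0}
  B2:   IN={a@B0, a@B4, b@B2, c@B5, d@B1, e@B1, f@B0, f@B3}   OUT={a@B2, b@B2, c@B5, d@B1, e@B1, f@B0, f@B3}
  B3:   IN={a@B2, b@B2, c@B5, d@B1, e@B1, f@B0, f@B3}   OUT={a@B2, b@B2, c@B3, d@B1, e@B1, f@B3}
  B4:   IN={a@B2, a@B4, b@B2, c@B3, c@B5, d@B1, e@B1, f@B3}   OUT={a@B4, b@B2, c@B3, c@B5, d@B1, e@B1, f@B3}
  B5:   IN={a@B4, b@B2, c@B3, c@B5, d@B1, e@B1, f@B3}   OUT={a@B4, b@B2, c@B5, d@B1, e@B1, f@B3}
  B6:   IN={a@B0, a@B4, b@B2, c@B5, d@B1, e@B1, f@B0, f@B3}   OUT={a@B0, a@B4, b@B2, c@B5, d@B1, e@B1, f@B6}
  B7:   IN={a@B0, a@B4, b@B2, c@B5, d@B1, e@B1, f@B6}   OUT={a@B0, a@B4, b@B2, c@B5, d@B1, e@B1, f@B6}
  B8:   IN={a@B0, a@B4, b@B2, c@B5, d@B1, e@B1, f@B6}   OUT={a@B8, b@B2, c@B8, d@B1, e@B1, f@B6}

Merge at B5: IN[B5] = OUT[B4] = {a@B4, b@B2, c@B3, c@B5, d@B1, e@B1, f@B3}
Applying B5's transfer function to that IN value gives OUT[B5] (row B5 above).

Answer: {a@B4, b@B2, c@B5, d@B1, e@B1, f@B3}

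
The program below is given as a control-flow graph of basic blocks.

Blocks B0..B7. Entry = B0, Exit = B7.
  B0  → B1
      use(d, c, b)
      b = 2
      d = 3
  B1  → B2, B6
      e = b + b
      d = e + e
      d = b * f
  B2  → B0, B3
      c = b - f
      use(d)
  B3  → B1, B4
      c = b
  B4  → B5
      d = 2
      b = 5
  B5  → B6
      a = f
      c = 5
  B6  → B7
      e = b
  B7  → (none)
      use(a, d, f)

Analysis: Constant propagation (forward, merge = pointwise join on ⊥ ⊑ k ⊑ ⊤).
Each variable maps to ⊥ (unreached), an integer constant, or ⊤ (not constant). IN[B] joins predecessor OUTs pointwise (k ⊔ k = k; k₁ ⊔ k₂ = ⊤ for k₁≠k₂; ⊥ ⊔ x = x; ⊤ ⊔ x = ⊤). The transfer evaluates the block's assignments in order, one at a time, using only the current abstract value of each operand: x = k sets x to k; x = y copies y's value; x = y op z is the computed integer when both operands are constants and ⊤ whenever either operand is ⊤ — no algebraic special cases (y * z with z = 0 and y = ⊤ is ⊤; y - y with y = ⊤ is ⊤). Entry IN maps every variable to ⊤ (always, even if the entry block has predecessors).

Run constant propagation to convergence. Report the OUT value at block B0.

Answer: {a: ⊤, b: 2, c: ⊤, d: 3, e: ⊤, f: ⊤}

Trace:
Fixpoint table:
  B0:  IN=(all ⊤)  OUT={b:2, d:3; rest ⊤}
  B1:  IN={b:2; rest ⊤}  OUT={b:2, e:4; rest ⊤}
  B2:  IN={b:2, e:4; rest ⊤}  OUT={b:2, e:4; rest ⊤}
  B3:  IN={b:2, e:4; rest ⊤}  OUT={b:2, c:2, e:4; rest ⊤}
  B4:  IN={b:2, c:2, e:4; rest ⊤}  OUT={b:5, c:2, d:2, e:4; rest ⊤}
  B5:  IN={b:5, c:2, d:2, e:4; rest ⊤}  OUT={b:5, c:5, d:2, e:4; rest ⊤}
  B6:  IN={e:4; rest ⊤}  OUT=(all ⊤)
  B7:  IN=(all ⊤)  OUT=(all ⊤)

Merge at B0 (entry node, so the boundary value (all ⊤) is joined with the incoming edge(s)): IN[B0] = (all ⊤) ⊔ OUT[B2] = {a: ⊤, b: ⊤, c: ⊤, d: ⊤, e: ⊤, f: ⊤}
Applying B0's transfer function to that IN value gives OUT[B0] (row B0 above).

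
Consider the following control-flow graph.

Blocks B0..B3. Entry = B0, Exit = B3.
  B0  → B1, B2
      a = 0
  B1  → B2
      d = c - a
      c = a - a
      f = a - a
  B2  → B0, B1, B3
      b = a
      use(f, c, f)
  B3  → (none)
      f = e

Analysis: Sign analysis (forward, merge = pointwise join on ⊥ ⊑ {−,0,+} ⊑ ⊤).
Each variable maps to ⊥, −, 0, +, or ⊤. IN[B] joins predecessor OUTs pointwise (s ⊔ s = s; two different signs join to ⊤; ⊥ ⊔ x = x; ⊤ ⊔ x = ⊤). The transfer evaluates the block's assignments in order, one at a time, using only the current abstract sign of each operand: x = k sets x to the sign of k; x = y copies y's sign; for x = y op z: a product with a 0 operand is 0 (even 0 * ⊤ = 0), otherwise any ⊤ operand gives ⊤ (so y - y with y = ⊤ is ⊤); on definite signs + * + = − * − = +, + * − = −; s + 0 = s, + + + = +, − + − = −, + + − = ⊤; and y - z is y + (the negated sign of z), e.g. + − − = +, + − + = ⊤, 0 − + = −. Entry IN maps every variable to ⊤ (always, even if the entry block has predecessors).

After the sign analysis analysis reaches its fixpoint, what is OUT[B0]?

Answer: {a: 0, b: ⊤, c: ⊤, d: ⊤, e: ⊤, f: ⊤}

Trace:
Fixpoint table:
  B0:   IN=(all ⊤)   OUT={a:0; rest ⊤}
  B1:   IN={a:0; rest ⊤}   OUT={a:0, c:0, f:0; rest ⊤}
  B2:   IN={a:0; rest ⊤}   OUT={a:0, b:0; rest ⊤}
  B3:   IN={a:0, b:0; rest ⊤}   OUT={a:0, b:0; rest ⊤}

Merge at B0 (entry node, so the boundary value (all ⊤) is joined with the incoming edge(s)): IN[B0] = (all ⊤) ⊔ OUT[B2] = {a: ⊤, b: ⊤, c: ⊤, d: ⊤, e: ⊤, f: ⊤}
Applying B0's transfer function to that IN value gives OUT[B0] (row B0 above).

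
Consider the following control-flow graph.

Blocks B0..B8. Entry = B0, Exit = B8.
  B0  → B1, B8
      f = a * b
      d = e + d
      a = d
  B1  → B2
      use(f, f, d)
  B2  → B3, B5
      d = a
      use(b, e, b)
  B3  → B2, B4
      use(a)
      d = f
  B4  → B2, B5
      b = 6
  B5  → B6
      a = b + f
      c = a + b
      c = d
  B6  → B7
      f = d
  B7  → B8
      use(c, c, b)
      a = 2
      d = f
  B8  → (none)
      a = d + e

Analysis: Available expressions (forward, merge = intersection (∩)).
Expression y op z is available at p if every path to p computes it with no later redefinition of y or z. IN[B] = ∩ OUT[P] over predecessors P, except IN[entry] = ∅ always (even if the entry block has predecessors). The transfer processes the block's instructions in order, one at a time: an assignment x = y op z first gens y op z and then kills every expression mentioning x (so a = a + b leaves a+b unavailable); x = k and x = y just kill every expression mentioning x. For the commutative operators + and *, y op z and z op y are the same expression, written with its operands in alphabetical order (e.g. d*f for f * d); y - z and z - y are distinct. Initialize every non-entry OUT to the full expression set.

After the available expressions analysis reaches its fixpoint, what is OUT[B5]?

Fixpoint table:
  B0: | IN={} | OUT={}
  B1: | IN={} | OUT={}
  B2: | IN={} | OUT={}
  B3: | IN={} | OUT={}
  B4: | IN={} | OUT={}
  B5: | IN={} | OUT={a+b, b+f}
  B6: | IN={a+b, b+f} | OUT={a+b}
  B7: | IN={a+b} | OUT={}
  B8: | IN={} | OUT={d+e}

Merge at B5: IN[B5] = OUT[B2] ∩ OUT[B4] = {}
Applying B5's transfer function to that IN value gives OUT[B5] (row B5 above).

Answer: {a+b, b+f}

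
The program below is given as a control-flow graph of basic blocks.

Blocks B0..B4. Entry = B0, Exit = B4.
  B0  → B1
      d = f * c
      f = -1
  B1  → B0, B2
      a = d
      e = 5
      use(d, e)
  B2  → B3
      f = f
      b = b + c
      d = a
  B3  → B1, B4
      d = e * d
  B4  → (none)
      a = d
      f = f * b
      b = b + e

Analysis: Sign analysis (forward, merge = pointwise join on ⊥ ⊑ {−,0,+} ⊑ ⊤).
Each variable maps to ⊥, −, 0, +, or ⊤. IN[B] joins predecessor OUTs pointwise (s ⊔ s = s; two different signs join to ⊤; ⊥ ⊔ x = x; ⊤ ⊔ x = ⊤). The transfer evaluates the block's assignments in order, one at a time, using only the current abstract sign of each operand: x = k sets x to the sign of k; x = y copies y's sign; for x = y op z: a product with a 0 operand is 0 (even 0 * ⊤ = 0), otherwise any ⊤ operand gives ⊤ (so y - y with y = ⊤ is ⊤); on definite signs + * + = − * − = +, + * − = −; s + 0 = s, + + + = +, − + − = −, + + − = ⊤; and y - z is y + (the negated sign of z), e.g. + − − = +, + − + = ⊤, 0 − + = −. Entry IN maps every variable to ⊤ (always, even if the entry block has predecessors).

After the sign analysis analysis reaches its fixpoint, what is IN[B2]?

Per-block solution:
  B0: | IN=(all ⊤) | OUT={f:-; rest ⊤}
  B1: | IN={f:-; rest ⊤} | OUT={e:+, f:-; rest ⊤}
  B2: | IN={e:+, f:-; rest ⊤} | OUT={e:+, f:-; rest ⊤}
  B3: | IN={e:+, f:-; rest ⊤} | OUT={e:+, f:-; rest ⊤}
  B4: | IN={e:+, f:-; rest ⊤} | OUT={e:+; rest ⊤}

Merge at B2: IN[B2] = OUT[B1] = {a: ⊤, b: ⊤, c: ⊤, d: ⊤, e: +, f: -}

Answer: {a: ⊤, b: ⊤, c: ⊤, d: ⊤, e: +, f: -}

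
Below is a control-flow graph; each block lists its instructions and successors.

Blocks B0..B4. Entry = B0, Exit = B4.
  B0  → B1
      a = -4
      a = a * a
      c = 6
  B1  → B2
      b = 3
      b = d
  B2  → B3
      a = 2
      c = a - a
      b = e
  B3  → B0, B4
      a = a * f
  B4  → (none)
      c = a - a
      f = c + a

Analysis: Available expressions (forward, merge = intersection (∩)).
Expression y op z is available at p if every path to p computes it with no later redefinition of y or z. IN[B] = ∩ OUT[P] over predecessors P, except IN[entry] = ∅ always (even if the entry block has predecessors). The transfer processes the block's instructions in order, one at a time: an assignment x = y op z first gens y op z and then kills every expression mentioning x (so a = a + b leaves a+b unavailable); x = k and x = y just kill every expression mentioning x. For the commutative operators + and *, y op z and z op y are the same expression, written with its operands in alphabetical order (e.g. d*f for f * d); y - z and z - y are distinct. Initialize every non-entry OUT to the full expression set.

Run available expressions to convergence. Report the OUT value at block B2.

Answer: {a-a}

Trace:
Per-block solution:
  B0: | IN={} | OUT={}
  B1: | IN={} | OUT={}
  B2: | IN={} | OUT={a-a}
  B3: | IN={a-a} | OUT={}
  B4: | IN={} | OUT={a+c, a-a}

Merge at B2: IN[B2] = OUT[B1] = {}
Applying B2's transfer function to that IN value gives OUT[B2] (row B2 above).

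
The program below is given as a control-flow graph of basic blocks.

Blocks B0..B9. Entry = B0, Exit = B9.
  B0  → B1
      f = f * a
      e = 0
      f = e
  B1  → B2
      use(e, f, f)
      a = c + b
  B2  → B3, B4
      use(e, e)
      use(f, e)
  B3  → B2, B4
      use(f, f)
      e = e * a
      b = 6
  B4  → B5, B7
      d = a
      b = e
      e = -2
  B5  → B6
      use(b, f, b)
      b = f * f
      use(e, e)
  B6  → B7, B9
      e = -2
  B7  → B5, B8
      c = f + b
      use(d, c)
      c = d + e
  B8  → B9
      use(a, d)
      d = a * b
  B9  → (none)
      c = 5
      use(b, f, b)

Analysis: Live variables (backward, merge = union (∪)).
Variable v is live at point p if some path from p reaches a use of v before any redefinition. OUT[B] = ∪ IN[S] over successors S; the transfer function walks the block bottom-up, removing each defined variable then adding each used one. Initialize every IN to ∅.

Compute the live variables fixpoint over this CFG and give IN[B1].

Answer: {b, c, e, f}

Working:
Converged values:
  B0:  IN={a, b, c, f}  OUT={b, c, e, f}
  B1:  IN={b, c, e, f}  OUT={a, e, f}
  B2:  IN={a, e, f}  OUT={a, e, f}
  B3:  IN={a, e, f}  OUT={a, e, f}
  B4:  IN={a, e, f}  OUT={a, b, d, e, f}
  B5:  IN={a, b, d, e, f}  OUT={a, b, d, f}
  B6:  IN={a, b, d, f}  OUT={a, b, d, e, f}
  B7:  IN={a, b, d, e, f}  OUT={a, b, d, e, f}
  B8:  IN={a, b, d, f}  OUT={b, f}
  B9:  IN={b, f}  OUT={}

Merge at B1: OUT[B1] = IN[B2] = {a, e, f}
Applying B1's transfer function to that OUT value gives IN[B1] (row B1 above).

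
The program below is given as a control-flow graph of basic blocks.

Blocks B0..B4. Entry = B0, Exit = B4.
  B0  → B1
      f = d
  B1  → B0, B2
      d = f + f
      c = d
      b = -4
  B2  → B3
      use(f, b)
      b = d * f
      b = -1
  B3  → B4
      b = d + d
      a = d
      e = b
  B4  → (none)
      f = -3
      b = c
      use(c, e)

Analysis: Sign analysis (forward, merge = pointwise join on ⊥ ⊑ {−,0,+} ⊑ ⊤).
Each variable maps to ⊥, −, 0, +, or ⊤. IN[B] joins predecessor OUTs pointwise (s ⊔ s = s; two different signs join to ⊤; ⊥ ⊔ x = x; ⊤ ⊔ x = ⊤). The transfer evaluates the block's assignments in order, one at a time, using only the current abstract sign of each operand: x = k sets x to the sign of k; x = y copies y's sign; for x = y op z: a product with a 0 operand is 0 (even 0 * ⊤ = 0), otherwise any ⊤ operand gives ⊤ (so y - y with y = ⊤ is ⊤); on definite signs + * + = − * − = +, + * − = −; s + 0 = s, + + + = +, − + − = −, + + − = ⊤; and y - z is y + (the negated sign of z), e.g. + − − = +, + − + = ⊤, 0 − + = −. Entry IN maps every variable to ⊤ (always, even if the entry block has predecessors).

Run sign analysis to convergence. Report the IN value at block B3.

Answer: {a: ⊤, b: -, c: ⊤, d: ⊤, e: ⊤, f: ⊤}

Working:
Fixpoint table:
  B0:   IN=(all ⊤)   OUT=(all ⊤)
  B1:   IN=(all ⊤)   OUT={b:-; rest ⊤}
  B2:   IN={b:-; rest ⊤}   OUT={b:-; rest ⊤}
  B3:   IN={b:-; rest ⊤}   OUT=(all ⊤)
  B4:   IN=(all ⊤)   OUT={f:-; rest ⊤}

Merge at B3: IN[B3] = OUT[B2] = {a: ⊤, b: -, c: ⊤, d: ⊤, e: ⊤, f: ⊤}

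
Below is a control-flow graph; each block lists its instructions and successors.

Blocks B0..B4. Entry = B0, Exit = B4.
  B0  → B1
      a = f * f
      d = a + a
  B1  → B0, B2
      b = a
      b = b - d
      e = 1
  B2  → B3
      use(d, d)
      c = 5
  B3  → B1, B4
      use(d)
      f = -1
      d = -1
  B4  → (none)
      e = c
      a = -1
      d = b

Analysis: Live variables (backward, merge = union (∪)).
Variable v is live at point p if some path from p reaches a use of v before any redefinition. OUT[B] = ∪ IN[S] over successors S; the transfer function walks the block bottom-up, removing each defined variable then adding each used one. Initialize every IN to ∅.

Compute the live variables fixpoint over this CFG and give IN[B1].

Answer: {a, d, f}

Trace:
Fixpoint table:
  B0:   IN={f}   OUT={a, d, f}
  B1:   IN={a, d, f}   OUT={a, b, d, f}
  B2:   IN={a, b, d}   OUT={a, b, c, d}
  B3:   IN={a, b, c, d}   OUT={a, b, c, d, f}
  B4:   IN={b, c}   OUT={}

Merge at B1: OUT[B1] = IN[B0] ⊔ IN[B2] = {a, b, d, f}
Applying B1's transfer function to that OUT value gives IN[B1] (row B1 above).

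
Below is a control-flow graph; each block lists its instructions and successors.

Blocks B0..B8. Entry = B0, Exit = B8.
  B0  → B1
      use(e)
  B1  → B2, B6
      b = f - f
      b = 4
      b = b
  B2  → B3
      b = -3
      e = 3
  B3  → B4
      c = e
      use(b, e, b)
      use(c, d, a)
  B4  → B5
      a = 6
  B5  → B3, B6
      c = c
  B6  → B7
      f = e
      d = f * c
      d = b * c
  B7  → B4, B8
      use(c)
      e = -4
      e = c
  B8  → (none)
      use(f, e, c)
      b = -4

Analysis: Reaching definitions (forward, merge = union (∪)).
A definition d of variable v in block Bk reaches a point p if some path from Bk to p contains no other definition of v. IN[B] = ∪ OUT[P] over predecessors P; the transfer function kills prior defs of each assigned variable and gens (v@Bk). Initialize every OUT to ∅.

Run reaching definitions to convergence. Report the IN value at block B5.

Per-block solution:
  B0:  IN={}  OUT={}
  B1:  IN={}  OUT={b@B1}
  B2:  IN={b@B1}  OUT={b@B2, e@B2}
  B3:  IN={a@B4, b@B1, b@B2, c@B5, d@B6, e@B2, e@B7, f@B6}  OUT={a@B4, b@B1, b@B2, c@B3, d@B6, e@B2, e@B7, f@B6}
  B4:  IN={a@B4, b@B1, b@B2, c@B3, c@B5, d@B6, e@B2, e@B7, f@B6}  OUT={a@B4, b@B1, b@B2, c@B3, c@B5, d@B6, e@B2, e@B7, f@B6}
  B5:  IN={a@B4, b@B1, b@B2, c@B3, c@B5, d@B6, e@B2, e@B7, f@B6}  OUT={a@B4, b@B1, b@B2, c@B5, d@B6, e@B2, e@B7, f@B6}
  B6:  IN={a@B4, b@B1, b@B2, c@B5, d@B6, e@B2, e@B7, f@B6}  OUT={a@B4, b@B1, b@B2, c@B5, d@B6, e@B2, e@B7, f@B6}
  B7:  IN={a@B4, b@B1, b@B2, c@B5, d@B6, e@B2, e@B7, f@B6}  OUT={a@B4, b@B1, b@B2, c@B5, d@B6, e@B7, f@B6}
  B8:  IN={a@B4, b@B1, b@B2, c@B5, d@B6, e@B7, f@B6}  OUT={a@B4, b@B8, c@B5, d@B6, e@B7, f@B6}

Merge at B5: IN[B5] = OUT[B4] = {a@B4, b@B1, b@B2, c@B3, c@B5, d@B6, e@B2, e@B7, f@B6}

Answer: {a@B4, b@B1, b@B2, c@B3, c@B5, d@B6, e@B2, e@B7, f@B6}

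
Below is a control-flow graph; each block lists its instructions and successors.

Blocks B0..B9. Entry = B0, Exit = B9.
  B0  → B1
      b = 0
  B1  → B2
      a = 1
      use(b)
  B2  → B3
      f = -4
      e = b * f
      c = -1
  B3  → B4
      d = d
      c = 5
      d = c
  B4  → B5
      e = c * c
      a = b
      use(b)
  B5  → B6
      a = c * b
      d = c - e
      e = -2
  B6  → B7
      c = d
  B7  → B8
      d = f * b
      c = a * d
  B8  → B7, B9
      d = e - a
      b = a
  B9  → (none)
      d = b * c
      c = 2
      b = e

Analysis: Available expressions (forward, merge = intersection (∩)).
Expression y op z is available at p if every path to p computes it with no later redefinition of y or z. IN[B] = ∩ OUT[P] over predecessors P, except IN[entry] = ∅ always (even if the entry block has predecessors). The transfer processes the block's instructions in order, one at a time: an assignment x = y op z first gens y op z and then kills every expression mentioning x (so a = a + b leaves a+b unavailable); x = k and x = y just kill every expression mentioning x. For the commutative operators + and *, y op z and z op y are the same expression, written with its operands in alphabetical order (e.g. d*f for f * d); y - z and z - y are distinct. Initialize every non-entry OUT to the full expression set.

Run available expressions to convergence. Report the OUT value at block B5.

Answer: {b*c, b*f, c*c}

Derivation:
Converged values:
  B0:  IN={}  OUT={}
  B1:  IN={}  OUT={}
  B2:  IN={}  OUT={b*f}
  B3:  IN={b*f}  OUT={b*f}
  B4:  IN={b*f}  OUT={b*f, c*c}
  B5:  IN={b*f, c*c}  OUT={b*c, b*f, c*c}
  B6:  IN={b*c, b*f, c*c}  OUT={b*f}
  B7:  IN={}  OUT={a*d, b*f}
  B8:  IN={a*d, b*f}  OUT={e-a}
  B9:  IN={e-a}  OUT={e-a}

Merge at B5: IN[B5] = OUT[B4] = {b*f, c*c}
Applying B5's transfer function to that IN value gives OUT[B5] (row B5 above).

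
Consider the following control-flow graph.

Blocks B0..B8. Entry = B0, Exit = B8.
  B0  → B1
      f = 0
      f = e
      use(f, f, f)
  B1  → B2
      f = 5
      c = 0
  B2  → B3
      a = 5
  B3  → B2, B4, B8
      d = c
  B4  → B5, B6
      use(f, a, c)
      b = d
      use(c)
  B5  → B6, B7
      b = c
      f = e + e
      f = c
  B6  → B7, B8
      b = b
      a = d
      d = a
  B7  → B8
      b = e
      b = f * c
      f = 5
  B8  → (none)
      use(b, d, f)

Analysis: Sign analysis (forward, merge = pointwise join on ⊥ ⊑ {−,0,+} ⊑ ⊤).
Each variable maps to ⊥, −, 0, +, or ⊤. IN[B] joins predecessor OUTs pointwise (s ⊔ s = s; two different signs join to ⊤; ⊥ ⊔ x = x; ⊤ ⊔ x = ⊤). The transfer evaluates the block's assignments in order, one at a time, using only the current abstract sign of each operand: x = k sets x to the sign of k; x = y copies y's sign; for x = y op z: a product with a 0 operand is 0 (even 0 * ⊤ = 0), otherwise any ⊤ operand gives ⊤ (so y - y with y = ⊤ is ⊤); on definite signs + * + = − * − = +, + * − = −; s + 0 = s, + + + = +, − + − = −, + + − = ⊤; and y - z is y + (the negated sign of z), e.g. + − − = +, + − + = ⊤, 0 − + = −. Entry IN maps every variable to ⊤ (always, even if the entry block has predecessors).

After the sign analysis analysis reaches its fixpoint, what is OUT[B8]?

Answer: {a: ⊤, b: ⊤, c: 0, d: 0, e: ⊤, f: ⊤}

Derivation:
Converged values:
  B0: | IN=(all ⊤) | OUT=(all ⊤)
  B1: | IN=(all ⊤) | OUT={c:0, f:+; rest ⊤}
  B2: | IN={c:0, f:+; rest ⊤} | OUT={a:+, c:0, f:+; rest ⊤}
  B3: | IN={a:+, c:0, f:+; rest ⊤} | OUT={a:+, c:0, d:0, f:+; rest ⊤}
  B4: | IN={a:+, c:0, d:0, f:+; rest ⊤} | OUT={a:+, b:0, c:0, d:0, f:+; rest ⊤}
  B5: | IN={a:+, b:0, c:0, d:0, f:+; rest ⊤} | OUT={a:+, b:0, c:0, d:0, f:0; rest ⊤}
  B6: | IN={a:+, b:0, c:0, d:0; rest ⊤} | OUT={a:0, b:0, c:0, d:0; rest ⊤}
  B7: | IN={b:0, c:0, d:0; rest ⊤} | OUT={b:0, c:0, d:0, f:+; rest ⊤}
  B8: | IN={c:0, d:0; rest ⊤} | OUT={c:0, d:0; rest ⊤}

Merge at B8: IN[B8] = OUT[B3] ⊔ OUT[B6] ⊔ OUT[B7] = {a: ⊤, b: ⊤, c: 0, d: 0, e: ⊤, f: ⊤}
Applying B8's transfer function to that IN value gives OUT[B8] (row B8 above).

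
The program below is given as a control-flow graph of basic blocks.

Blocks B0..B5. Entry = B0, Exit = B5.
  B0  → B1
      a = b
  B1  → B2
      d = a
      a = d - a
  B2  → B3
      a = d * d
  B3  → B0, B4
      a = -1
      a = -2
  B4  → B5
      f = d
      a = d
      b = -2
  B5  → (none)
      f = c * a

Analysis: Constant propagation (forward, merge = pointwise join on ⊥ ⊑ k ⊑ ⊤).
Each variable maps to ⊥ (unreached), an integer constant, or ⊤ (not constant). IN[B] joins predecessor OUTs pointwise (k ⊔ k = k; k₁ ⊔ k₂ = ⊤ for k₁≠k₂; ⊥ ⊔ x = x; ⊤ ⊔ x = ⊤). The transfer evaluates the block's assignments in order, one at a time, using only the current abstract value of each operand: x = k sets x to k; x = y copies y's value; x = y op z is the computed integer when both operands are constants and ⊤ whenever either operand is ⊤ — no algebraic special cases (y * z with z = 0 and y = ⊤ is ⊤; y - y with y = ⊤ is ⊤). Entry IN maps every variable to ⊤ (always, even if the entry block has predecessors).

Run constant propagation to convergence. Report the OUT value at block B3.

Answer: {a: -2, b: ⊤, c: ⊤, d: ⊤, e: ⊤, f: ⊤}

Derivation:
Converged values:
  B0:   IN=(all ⊤)   OUT=(all ⊤)
  B1:   IN=(all ⊤)   OUT=(all ⊤)
  B2:   IN=(all ⊤)   OUT=(all ⊤)
  B3:   IN=(all ⊤)   OUT={a:-2; rest ⊤}
  B4:   IN={a:-2; rest ⊤}   OUT={b:-2; rest ⊤}
  B5:   IN={b:-2; rest ⊤}   OUT={b:-2; rest ⊤}

Merge at B3: IN[B3] = OUT[B2] = {a: ⊤, b: ⊤, c: ⊤, d: ⊤, e: ⊤, f: ⊤}
Applying B3's transfer function to that IN value gives OUT[B3] (row B3 above).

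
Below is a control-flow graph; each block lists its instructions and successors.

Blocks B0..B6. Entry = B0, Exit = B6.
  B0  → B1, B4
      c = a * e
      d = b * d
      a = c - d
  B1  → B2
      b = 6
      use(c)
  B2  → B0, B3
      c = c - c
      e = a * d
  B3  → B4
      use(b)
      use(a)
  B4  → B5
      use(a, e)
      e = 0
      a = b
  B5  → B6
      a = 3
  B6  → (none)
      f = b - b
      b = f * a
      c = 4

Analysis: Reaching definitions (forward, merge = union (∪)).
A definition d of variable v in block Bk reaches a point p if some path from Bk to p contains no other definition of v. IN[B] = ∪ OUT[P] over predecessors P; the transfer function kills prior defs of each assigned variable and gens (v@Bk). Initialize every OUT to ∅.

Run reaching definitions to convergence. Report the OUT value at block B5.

Answer: {a@B5, b@B1, c@B0, c@B2, d@B0, e@B4}

Working:
Converged values:
  B0: | IN={a@B0, b@B1, c@B2, d@B0, e@B2} | OUT={a@B0, b@B1, c@B0, d@B0, e@B2}
  B1: | IN={a@B0, b@B1, c@B0, d@B0, e@B2} | OUT={a@B0, b@B1, c@B0, d@B0, e@B2}
  B2: | IN={a@B0, b@B1, c@B0, d@B0, e@B2} | OUT={a@B0, b@B1, c@B2, d@B0, e@B2}
  B3: | IN={a@B0, b@B1, c@B2, d@B0, e@B2} | OUT={a@B0, b@B1, c@B2, d@B0, e@B2}
  B4: | IN={a@B0, b@B1, c@B0, c@B2, d@B0, e@B2} | OUT={a@B4, b@B1, c@B0, c@B2, d@B0, e@B4}
  B5: | IN={a@B4, b@B1, c@B0, c@B2, d@B0, e@B4} | OUT={a@B5, b@B1, c@B0, c@B2, d@B0, e@B4}
  B6: | IN={a@B5, b@B1, c@B0, c@B2, d@B0, e@B4} | OUT={a@B5, b@B6, c@B6, d@B0, e@B4, f@B6}

Merge at B5: IN[B5] = OUT[B4] = {a@B4, b@B1, c@B0, c@B2, d@B0, e@B4}
Applying B5's transfer function to that IN value gives OUT[B5] (row B5 above).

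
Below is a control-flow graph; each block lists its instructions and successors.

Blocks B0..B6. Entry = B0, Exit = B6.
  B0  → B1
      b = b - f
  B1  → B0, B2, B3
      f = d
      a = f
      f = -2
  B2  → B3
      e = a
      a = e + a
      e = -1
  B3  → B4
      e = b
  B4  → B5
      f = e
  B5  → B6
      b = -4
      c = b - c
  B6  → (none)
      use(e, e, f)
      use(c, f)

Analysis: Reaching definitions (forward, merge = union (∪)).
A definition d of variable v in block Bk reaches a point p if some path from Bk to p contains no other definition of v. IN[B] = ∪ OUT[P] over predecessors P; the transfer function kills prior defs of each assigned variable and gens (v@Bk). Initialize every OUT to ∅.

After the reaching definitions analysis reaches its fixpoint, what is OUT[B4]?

Converged values:
  B0: | IN={a@B1, b@B0, f@B1} | OUT={a@B1, b@B0, f@B1}
  B1: | IN={a@B1, b@B0, f@B1} | OUT={a@B1, b@B0, f@B1}
  B2: | IN={a@B1, b@B0, f@B1} | OUT={a@B2, b@B0, e@B2, f@B1}
  B3: | IN={a@B1, a@B2, b@B0, e@B2, f@B1} | OUT={a@B1, a@B2, b@B0, e@B3, f@B1}
  B4: | IN={a@B1, a@B2, b@B0, e@B3, f@B1} | OUT={a@B1, a@B2, b@B0, e@B3, f@B4}
  B5: | IN={a@B1, a@B2, b@B0, e@B3, f@B4} | OUT={a@B1, a@B2, b@B5, c@B5, e@B3, f@B4}
  B6: | IN={a@B1, a@B2, b@B5, c@B5, e@B3, f@B4} | OUT={a@B1, a@B2, b@B5, c@B5, e@B3, f@B4}

Merge at B4: IN[B4] = OUT[B3] = {a@B1, a@B2, b@B0, e@B3, f@B1}
Applying B4's transfer function to that IN value gives OUT[B4] (row B4 above).

Answer: {a@B1, a@B2, b@B0, e@B3, f@B4}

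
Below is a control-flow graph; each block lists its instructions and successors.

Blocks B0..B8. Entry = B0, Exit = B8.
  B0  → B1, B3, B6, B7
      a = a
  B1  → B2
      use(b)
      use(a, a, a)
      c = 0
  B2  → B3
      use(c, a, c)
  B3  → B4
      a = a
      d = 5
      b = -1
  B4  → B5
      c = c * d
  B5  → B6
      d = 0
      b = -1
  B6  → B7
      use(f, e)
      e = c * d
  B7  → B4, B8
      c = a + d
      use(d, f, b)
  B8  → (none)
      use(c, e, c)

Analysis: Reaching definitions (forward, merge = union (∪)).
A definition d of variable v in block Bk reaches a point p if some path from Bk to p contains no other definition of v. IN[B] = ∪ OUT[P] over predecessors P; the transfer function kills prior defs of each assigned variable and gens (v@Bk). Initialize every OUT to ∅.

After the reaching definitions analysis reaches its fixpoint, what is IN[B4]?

Answer: {a@B0, a@B3, b@B3, b@B5, c@B1, c@B7, d@B3, d@B5, e@B6}

Trace:
Converged values:
  B0:  IN={}  OUT={a@B0}
  B1:  IN={a@B0}  OUT={a@B0, c@B1}
  B2:  IN={a@B0, c@B1}  OUT={a@B0, c@B1}
  B3:  IN={a@B0, c@B1}  OUT={a@B3, b@B3, c@B1, d@B3}
  B4:  IN={a@B0, a@B3, b@B3, b@B5, c@B1, c@B7, d@B3, d@B5, e@B6}  OUT={a@B0, a@B3, b@B3, b@B5, c@B4, d@B3, d@B5, e@B6}
  B5:  IN={a@B0, a@B3, b@B3, b@B5, c@B4, d@B3, d@B5, e@B6}  OUT={a@B0, a@B3, b@B5, c@B4, d@B5, e@B6}
  B6:  IN={a@B0, a@B3, b@B5, c@B4, d@B5, e@B6}  OUT={a@B0, a@B3, b@B5, c@B4, d@B5, e@B6}
  B7:  IN={a@B0, a@B3, b@B5, c@B4, d@B5, e@B6}  OUT={a@B0, a@B3, b@B5, c@B7, d@B5, e@B6}
  B8:  IN={a@B0, a@B3, b@B5, c@B7, d@B5, e@B6}  OUT={a@B0, a@B3, b@B5, c@B7, d@B5, e@B6}

Merge at B4: IN[B4] = OUT[B3] ⊔ OUT[B7] = {a@B0, a@B3, b@B3, b@B5, c@B1, c@B7, d@B3, d@B5, e@B6}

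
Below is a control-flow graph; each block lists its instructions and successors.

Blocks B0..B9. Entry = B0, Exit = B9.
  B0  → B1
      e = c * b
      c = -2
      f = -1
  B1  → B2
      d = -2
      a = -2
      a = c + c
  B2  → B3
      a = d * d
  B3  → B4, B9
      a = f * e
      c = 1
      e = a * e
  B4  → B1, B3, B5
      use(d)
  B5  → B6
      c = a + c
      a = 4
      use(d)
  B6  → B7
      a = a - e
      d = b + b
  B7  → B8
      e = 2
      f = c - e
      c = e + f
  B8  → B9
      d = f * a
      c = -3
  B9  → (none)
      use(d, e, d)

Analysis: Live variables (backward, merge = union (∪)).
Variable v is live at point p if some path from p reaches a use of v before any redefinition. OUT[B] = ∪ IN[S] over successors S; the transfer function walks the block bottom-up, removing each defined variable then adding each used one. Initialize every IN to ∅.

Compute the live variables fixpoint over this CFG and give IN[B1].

Fixpoint table:
  B0:  IN={b, c}  OUT={b, c, e, f}
  B1:  IN={b, c, e, f}  OUT={b, d, e, f}
  B2:  IN={b, d, e, f}  OUT={b, d, e, f}
  B3:  IN={b, d, e, f}  OUT={a, b, c, d, e, f}
  B4:  IN={a, b, c, d, e, f}  OUT={a, b, c, d, e, f}
  B5:  IN={a, b, c, d, e}  OUT={a, b, c, e}
  B6:  IN={a, b, c, e}  OUT={a, c}
  B7:  IN={a, c}  OUT={a, e, f}
  B8:  IN={a, e, f}  OUT={d, e}
  B9:  IN={d, e}  OUT={}

Merge at B1: OUT[B1] = IN[B2] = {b, d, e, f}
Applying B1's transfer function to that OUT value gives IN[B1] (row B1 above).

Answer: {b, c, e, f}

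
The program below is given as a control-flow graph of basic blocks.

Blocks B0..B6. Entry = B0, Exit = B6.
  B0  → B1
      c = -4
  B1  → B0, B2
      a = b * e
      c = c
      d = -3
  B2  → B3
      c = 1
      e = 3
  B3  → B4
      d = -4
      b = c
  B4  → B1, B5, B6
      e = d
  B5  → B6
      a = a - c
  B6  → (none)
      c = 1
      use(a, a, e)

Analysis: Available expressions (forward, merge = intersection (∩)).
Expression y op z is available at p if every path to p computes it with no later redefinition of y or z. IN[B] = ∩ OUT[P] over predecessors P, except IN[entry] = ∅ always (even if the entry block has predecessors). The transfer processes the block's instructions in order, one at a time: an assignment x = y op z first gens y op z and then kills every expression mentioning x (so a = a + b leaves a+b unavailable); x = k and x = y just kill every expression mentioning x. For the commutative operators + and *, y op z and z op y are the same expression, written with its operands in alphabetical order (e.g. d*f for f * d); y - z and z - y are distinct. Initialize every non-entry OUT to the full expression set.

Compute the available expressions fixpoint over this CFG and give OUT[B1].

Answer: {b*e}

Working:
Converged values:
  B0:  IN={}  OUT={}
  B1:  IN={}  OUT={b*e}
  B2:  IN={b*e}  OUT={}
  B3:  IN={}  OUT={}
  B4:  IN={}  OUT={}
  B5:  IN={}  OUT={}
  B6:  IN={}  OUT={}

Merge at B1: IN[B1] = OUT[B0] ∩ OUT[B4] = {}
Applying B1's transfer function to that IN value gives OUT[B1] (row B1 above).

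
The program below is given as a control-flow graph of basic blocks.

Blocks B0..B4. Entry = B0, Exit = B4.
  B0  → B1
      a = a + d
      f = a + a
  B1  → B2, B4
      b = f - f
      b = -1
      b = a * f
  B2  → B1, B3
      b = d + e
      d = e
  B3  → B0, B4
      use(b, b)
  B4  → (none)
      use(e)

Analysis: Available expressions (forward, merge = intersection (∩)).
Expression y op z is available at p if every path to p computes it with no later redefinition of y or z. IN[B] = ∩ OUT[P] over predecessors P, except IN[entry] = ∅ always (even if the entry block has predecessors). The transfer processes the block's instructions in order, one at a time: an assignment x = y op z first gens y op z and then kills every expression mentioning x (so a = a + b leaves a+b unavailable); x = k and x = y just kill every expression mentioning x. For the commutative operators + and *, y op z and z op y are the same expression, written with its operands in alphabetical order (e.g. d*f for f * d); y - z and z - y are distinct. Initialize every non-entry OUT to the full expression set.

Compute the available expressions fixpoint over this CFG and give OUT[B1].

Answer: {a*f, a+a, f-f}

Derivation:
Fixpoint table:
  B0:   IN={}   OUT={a+a}
  B1:   IN={a+a}   OUT={a*f, a+a, f-f}
  B2:   IN={a*f, a+a, f-f}   OUT={a*f, a+a, f-f}
  B3:   IN={a*f, a+a, f-f}   OUT={a*f, a+a, f-f}
  B4:   IN={a*f, a+a, f-f}   OUT={a*f, a+a, f-f}

Merge at B1: IN[B1] = OUT[B0] ∩ OUT[B2] = {a+a}
Applying B1's transfer function to that IN value gives OUT[B1] (row B1 above).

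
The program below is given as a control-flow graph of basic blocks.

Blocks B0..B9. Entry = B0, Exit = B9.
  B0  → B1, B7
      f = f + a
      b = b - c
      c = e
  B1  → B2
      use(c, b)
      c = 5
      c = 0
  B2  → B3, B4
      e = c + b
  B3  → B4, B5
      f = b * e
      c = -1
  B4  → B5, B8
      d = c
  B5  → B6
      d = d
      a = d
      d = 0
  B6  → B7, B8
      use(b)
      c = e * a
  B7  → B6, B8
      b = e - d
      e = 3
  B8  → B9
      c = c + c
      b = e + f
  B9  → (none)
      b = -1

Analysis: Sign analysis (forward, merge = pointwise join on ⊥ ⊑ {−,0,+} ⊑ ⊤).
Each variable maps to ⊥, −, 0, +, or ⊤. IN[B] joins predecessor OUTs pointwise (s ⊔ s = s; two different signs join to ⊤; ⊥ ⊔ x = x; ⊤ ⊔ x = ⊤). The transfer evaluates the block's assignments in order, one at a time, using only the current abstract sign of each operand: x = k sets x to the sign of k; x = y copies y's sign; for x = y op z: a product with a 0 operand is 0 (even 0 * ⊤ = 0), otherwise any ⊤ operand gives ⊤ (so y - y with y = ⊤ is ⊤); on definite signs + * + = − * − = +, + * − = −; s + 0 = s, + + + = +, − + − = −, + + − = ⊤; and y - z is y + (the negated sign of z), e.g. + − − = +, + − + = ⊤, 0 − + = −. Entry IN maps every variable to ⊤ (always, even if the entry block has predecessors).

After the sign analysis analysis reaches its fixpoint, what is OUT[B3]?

Answer: {a: ⊤, b: ⊤, c: -, d: ⊤, e: ⊤, f: ⊤}

Working:
Fixpoint table:
  B0: | IN=(all ⊤) | OUT=(all ⊤)
  B1: | IN=(all ⊤) | OUT={c:0; rest ⊤}
  B2: | IN={c:0; rest ⊤} | OUT={c:0; rest ⊤}
  B3: | IN={c:0; rest ⊤} | OUT={c:-; rest ⊤}
  B4: | IN=(all ⊤) | OUT=(all ⊤)
  B5: | IN=(all ⊤) | OUT={d:0; rest ⊤}
  B6: | IN=(all ⊤) | OUT=(all ⊤)
  B7: | IN=(all ⊤) | OUT={e:+; rest ⊤}
  B8: | IN=(all ⊤) | OUT=(all ⊤)
  B9: | IN=(all ⊤) | OUT={b:-; rest ⊤}

Merge at B3: IN[B3] = OUT[B2] = {a: ⊤, b: ⊤, c: 0, d: ⊤, e: ⊤, f: ⊤}
Applying B3's transfer function to that IN value gives OUT[B3] (row B3 above).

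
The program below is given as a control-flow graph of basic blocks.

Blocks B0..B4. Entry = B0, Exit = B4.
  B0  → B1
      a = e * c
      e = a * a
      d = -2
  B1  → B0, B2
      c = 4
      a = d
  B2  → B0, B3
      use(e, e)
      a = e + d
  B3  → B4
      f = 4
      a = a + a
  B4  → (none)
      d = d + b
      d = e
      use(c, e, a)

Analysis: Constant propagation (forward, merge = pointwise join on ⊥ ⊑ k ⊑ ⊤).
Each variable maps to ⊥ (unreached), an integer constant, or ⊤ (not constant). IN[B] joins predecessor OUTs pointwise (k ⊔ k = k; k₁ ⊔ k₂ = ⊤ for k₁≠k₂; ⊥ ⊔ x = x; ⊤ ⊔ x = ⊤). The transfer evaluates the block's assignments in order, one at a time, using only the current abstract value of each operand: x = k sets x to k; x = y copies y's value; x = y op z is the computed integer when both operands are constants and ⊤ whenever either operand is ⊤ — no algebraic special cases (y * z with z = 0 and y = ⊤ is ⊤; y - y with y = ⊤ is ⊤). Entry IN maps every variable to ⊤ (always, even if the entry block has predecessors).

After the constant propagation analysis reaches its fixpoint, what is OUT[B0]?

Per-block solution:
  B0:   IN=(all ⊤)   OUT={d:-2; rest ⊤}
  B1:   IN={d:-2; rest ⊤}   OUT={a:-2, c:4, d:-2; rest ⊤}
  B2:   IN={a:-2, c:4, d:-2; rest ⊤}   OUT={c:4, d:-2; rest ⊤}
  B3:   IN={c:4, d:-2; rest ⊤}   OUT={c:4, d:-2, f:4; rest ⊤}
  B4:   IN={c:4, d:-2, f:4; rest ⊤}   OUT={c:4, f:4; rest ⊤}

Merge at B0 (entry node, so the boundary value (all ⊤) is joined with the incoming edge(s)): IN[B0] = (all ⊤) ⊔ OUT[B1] ⊔ OUT[B2] = {a: ⊤, b: ⊤, c: ⊤, d: ⊤, e: ⊤, f: ⊤}
Applying B0's transfer function to that IN value gives OUT[B0] (row B0 above).

Answer: {a: ⊤, b: ⊤, c: ⊤, d: -2, e: ⊤, f: ⊤}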